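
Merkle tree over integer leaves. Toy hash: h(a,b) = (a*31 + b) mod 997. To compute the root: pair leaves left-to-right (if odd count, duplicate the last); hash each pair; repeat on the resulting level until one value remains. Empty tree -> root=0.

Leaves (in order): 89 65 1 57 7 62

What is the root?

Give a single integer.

L0: [89, 65, 1, 57, 7, 62]
L1: h(89,65)=(89*31+65)%997=830 h(1,57)=(1*31+57)%997=88 h(7,62)=(7*31+62)%997=279 -> [830, 88, 279]
L2: h(830,88)=(830*31+88)%997=893 h(279,279)=(279*31+279)%997=952 -> [893, 952]
L3: h(893,952)=(893*31+952)%997=719 -> [719]

Answer: 719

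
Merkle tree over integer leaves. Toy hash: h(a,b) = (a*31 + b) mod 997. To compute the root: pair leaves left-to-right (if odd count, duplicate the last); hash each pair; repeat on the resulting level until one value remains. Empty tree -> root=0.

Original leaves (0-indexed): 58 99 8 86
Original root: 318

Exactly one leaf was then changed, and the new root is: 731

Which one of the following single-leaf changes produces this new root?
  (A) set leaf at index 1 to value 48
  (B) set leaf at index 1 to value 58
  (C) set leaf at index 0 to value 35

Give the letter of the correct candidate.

Answer: A

Derivation:
Original leaves: [58, 99, 8, 86]
Target new root: 731
Try each candidate change and compute the resulting root:
Candidate A: set leaf[1] = 48 -> leaves = [58, 48, 8, 86]
  L0: [58, 48, 8, 86]
  L1: h(58,48)=(58*31+48)%997=849 h(8,86)=(8*31+86)%997=334 -> [849, 334]
  L2: h(849,334)=(849*31+334)%997=731 -> [731]
  root = 731 == target 731  ** MATCH **
Candidate B: set leaf[1] = 58 -> leaves = [58, 58, 8, 86]
  L0: [58, 58, 8, 86]
  L1: h(58,58)=(58*31+58)%997=859 h(8,86)=(8*31+86)%997=334 -> [859, 334]
  L2: h(859,334)=(859*31+334)%997=44 -> [44]
  root = 44 != target 731
Candidate C: set leaf[0] = 35 -> leaves = [35, 99, 8, 86]
  L0: [35, 99, 8, 86]
  L1: h(35,99)=(35*31+99)%997=187 h(8,86)=(8*31+86)%997=334 -> [187, 334]
  L2: h(187,334)=(187*31+334)%997=149 -> [149]
  root = 149 != target 731
Candidate A produces the target root.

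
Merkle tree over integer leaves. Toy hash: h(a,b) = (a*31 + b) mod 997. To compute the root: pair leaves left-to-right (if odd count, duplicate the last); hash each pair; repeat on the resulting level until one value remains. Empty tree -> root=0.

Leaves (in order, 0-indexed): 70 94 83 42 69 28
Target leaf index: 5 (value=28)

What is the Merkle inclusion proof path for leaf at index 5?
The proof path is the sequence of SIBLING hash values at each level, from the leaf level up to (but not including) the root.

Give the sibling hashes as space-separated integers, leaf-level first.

Answer: 69 173 18

Derivation:
L0 (leaves): [70, 94, 83, 42, 69, 28], target index=5
L1: h(70,94)=(70*31+94)%997=270 [pair 0] h(83,42)=(83*31+42)%997=621 [pair 1] h(69,28)=(69*31+28)%997=173 [pair 2] -> [270, 621, 173]
  Sibling for proof at L0: 69
L2: h(270,621)=(270*31+621)%997=18 [pair 0] h(173,173)=(173*31+173)%997=551 [pair 1] -> [18, 551]
  Sibling for proof at L1: 173
L3: h(18,551)=(18*31+551)%997=112 [pair 0] -> [112]
  Sibling for proof at L2: 18
Root: 112
Proof path (sibling hashes from leaf to root): [69, 173, 18]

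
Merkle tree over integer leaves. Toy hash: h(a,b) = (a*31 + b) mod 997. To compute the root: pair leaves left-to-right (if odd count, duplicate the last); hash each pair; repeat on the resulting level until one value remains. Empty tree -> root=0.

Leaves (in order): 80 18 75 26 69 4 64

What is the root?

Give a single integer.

L0: [80, 18, 75, 26, 69, 4, 64]
L1: h(80,18)=(80*31+18)%997=504 h(75,26)=(75*31+26)%997=357 h(69,4)=(69*31+4)%997=149 h(64,64)=(64*31+64)%997=54 -> [504, 357, 149, 54]
L2: h(504,357)=(504*31+357)%997=29 h(149,54)=(149*31+54)%997=685 -> [29, 685]
L3: h(29,685)=(29*31+685)%997=587 -> [587]

Answer: 587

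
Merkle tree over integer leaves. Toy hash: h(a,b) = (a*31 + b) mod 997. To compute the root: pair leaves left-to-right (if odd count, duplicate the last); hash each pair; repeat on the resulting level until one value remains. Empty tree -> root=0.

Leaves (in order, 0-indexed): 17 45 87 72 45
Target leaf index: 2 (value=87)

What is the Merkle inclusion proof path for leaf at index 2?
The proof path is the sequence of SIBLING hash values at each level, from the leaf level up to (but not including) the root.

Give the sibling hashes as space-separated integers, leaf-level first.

Answer: 72 572 218

Derivation:
L0 (leaves): [17, 45, 87, 72, 45], target index=2
L1: h(17,45)=(17*31+45)%997=572 [pair 0] h(87,72)=(87*31+72)%997=775 [pair 1] h(45,45)=(45*31+45)%997=443 [pair 2] -> [572, 775, 443]
  Sibling for proof at L0: 72
L2: h(572,775)=(572*31+775)%997=561 [pair 0] h(443,443)=(443*31+443)%997=218 [pair 1] -> [561, 218]
  Sibling for proof at L1: 572
L3: h(561,218)=(561*31+218)%997=660 [pair 0] -> [660]
  Sibling for proof at L2: 218
Root: 660
Proof path (sibling hashes from leaf to root): [72, 572, 218]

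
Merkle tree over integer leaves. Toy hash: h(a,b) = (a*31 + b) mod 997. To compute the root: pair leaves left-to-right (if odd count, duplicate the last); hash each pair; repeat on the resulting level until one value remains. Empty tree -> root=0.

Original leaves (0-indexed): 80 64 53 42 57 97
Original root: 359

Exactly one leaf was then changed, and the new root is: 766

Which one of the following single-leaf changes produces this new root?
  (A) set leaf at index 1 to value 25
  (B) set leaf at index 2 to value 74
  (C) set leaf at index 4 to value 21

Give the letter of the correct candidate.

Answer: A

Derivation:
Original leaves: [80, 64, 53, 42, 57, 97]
Target new root: 766
Try each candidate change and compute the resulting root:
Candidate A: set leaf[1] = 25 -> leaves = [80, 25, 53, 42, 57, 97]
  L0: [80, 25, 53, 42, 57, 97]
  L1: h(80,25)=(80*31+25)%997=511 h(53,42)=(53*31+42)%997=688 h(57,97)=(57*31+97)%997=867 -> [511, 688, 867]
  L2: h(511,688)=(511*31+688)%997=577 h(867,867)=(867*31+867)%997=825 -> [577, 825]
  L3: h(577,825)=(577*31+825)%997=766 -> [766]
  root = 766 == target 766  ** MATCH **
Candidate B: set leaf[2] = 74 -> leaves = [80, 64, 74, 42, 57, 97]
  L0: [80, 64, 74, 42, 57, 97]
  L1: h(80,64)=(80*31+64)%997=550 h(74,42)=(74*31+42)%997=342 h(57,97)=(57*31+97)%997=867 -> [550, 342, 867]
  L2: h(550,342)=(550*31+342)%997=443 h(867,867)=(867*31+867)%997=825 -> [443, 825]
  L3: h(443,825)=(443*31+825)%997=600 -> [600]
  root = 600 != target 766
Candidate C: set leaf[4] = 21 -> leaves = [80, 64, 53, 42, 21, 97]
  L0: [80, 64, 53, 42, 21, 97]
  L1: h(80,64)=(80*31+64)%997=550 h(53,42)=(53*31+42)%997=688 h(21,97)=(21*31+97)%997=748 -> [550, 688, 748]
  L2: h(550,688)=(550*31+688)%997=789 h(748,748)=(748*31+748)%997=8 -> [789, 8]
  L3: h(789,8)=(789*31+8)%997=539 -> [539]
  root = 539 != target 766
Candidate A produces the target root.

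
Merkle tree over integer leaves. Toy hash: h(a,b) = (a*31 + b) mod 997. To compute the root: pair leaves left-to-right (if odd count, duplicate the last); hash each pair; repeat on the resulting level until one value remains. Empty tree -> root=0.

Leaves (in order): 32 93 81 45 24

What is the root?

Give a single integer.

Answer: 944

Derivation:
L0: [32, 93, 81, 45, 24]
L1: h(32,93)=(32*31+93)%997=88 h(81,45)=(81*31+45)%997=562 h(24,24)=(24*31+24)%997=768 -> [88, 562, 768]
L2: h(88,562)=(88*31+562)%997=299 h(768,768)=(768*31+768)%997=648 -> [299, 648]
L3: h(299,648)=(299*31+648)%997=944 -> [944]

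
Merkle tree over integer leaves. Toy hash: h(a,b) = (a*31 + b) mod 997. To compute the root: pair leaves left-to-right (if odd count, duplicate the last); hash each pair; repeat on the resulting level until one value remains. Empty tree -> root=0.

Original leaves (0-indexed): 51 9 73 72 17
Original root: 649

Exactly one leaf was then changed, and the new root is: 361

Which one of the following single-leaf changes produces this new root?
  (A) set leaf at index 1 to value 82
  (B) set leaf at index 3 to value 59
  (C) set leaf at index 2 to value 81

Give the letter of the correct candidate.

Original leaves: [51, 9, 73, 72, 17]
Target new root: 361
Try each candidate change and compute the resulting root:
Candidate A: set leaf[1] = 82 -> leaves = [51, 82, 73, 72, 17]
  L0: [51, 82, 73, 72, 17]
  L1: h(51,82)=(51*31+82)%997=666 h(73,72)=(73*31+72)%997=341 h(17,17)=(17*31+17)%997=544 -> [666, 341, 544]
  L2: h(666,341)=(666*31+341)%997=50 h(544,544)=(544*31+544)%997=459 -> [50, 459]
  L3: h(50,459)=(50*31+459)%997=15 -> [15]
  root = 15 != target 361
Candidate B: set leaf[3] = 59 -> leaves = [51, 9, 73, 59, 17]
  L0: [51, 9, 73, 59, 17]
  L1: h(51,9)=(51*31+9)%997=593 h(73,59)=(73*31+59)%997=328 h(17,17)=(17*31+17)%997=544 -> [593, 328, 544]
  L2: h(593,328)=(593*31+328)%997=765 h(544,544)=(544*31+544)%997=459 -> [765, 459]
  L3: h(765,459)=(765*31+459)%997=246 -> [246]
  root = 246 != target 361
Candidate C: set leaf[2] = 81 -> leaves = [51, 9, 81, 72, 17]
  L0: [51, 9, 81, 72, 17]
  L1: h(51,9)=(51*31+9)%997=593 h(81,72)=(81*31+72)%997=589 h(17,17)=(17*31+17)%997=544 -> [593, 589, 544]
  L2: h(593,589)=(593*31+589)%997=29 h(544,544)=(544*31+544)%997=459 -> [29, 459]
  L3: h(29,459)=(29*31+459)%997=361 -> [361]
  root = 361 == target 361  ** MATCH **
Candidate C produces the target root.

Answer: C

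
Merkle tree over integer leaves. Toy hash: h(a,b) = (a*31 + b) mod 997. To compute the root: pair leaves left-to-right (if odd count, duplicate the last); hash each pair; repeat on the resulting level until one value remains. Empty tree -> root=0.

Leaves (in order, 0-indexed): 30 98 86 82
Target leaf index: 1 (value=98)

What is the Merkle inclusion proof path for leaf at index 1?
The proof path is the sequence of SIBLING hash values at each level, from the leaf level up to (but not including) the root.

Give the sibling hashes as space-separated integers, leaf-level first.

L0 (leaves): [30, 98, 86, 82], target index=1
L1: h(30,98)=(30*31+98)%997=31 [pair 0] h(86,82)=(86*31+82)%997=754 [pair 1] -> [31, 754]
  Sibling for proof at L0: 30
L2: h(31,754)=(31*31+754)%997=718 [pair 0] -> [718]
  Sibling for proof at L1: 754
Root: 718
Proof path (sibling hashes from leaf to root): [30, 754]

Answer: 30 754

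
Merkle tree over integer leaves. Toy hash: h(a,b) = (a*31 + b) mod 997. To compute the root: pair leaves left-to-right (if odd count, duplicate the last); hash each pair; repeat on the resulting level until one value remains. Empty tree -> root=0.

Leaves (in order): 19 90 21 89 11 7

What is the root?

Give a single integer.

Answer: 659

Derivation:
L0: [19, 90, 21, 89, 11, 7]
L1: h(19,90)=(19*31+90)%997=679 h(21,89)=(21*31+89)%997=740 h(11,7)=(11*31+7)%997=348 -> [679, 740, 348]
L2: h(679,740)=(679*31+740)%997=852 h(348,348)=(348*31+348)%997=169 -> [852, 169]
L3: h(852,169)=(852*31+169)%997=659 -> [659]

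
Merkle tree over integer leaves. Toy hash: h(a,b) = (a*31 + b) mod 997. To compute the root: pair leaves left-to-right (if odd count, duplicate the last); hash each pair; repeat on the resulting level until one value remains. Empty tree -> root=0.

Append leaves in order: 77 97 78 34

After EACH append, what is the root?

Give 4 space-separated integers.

Answer: 77 490 737 693

Derivation:
After append 77 (leaves=[77]):
  L0: [77]
  root=77
After append 97 (leaves=[77, 97]):
  L0: [77, 97]
  L1: h(77,97)=(77*31+97)%997=490 -> [490]
  root=490
After append 78 (leaves=[77, 97, 78]):
  L0: [77, 97, 78]
  L1: h(77,97)=(77*31+97)%997=490 h(78,78)=(78*31+78)%997=502 -> [490, 502]
  L2: h(490,502)=(490*31+502)%997=737 -> [737]
  root=737
After append 34 (leaves=[77, 97, 78, 34]):
  L0: [77, 97, 78, 34]
  L1: h(77,97)=(77*31+97)%997=490 h(78,34)=(78*31+34)%997=458 -> [490, 458]
  L2: h(490,458)=(490*31+458)%997=693 -> [693]
  root=693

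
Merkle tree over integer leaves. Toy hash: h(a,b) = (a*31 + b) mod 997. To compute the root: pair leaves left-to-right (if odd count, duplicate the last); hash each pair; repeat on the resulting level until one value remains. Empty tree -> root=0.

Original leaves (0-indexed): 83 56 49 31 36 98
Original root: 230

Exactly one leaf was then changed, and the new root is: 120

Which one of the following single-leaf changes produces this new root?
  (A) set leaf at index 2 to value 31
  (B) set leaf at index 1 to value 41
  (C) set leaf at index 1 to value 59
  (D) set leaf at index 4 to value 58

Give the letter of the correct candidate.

Answer: D

Derivation:
Original leaves: [83, 56, 49, 31, 36, 98]
Target new root: 120
Try each candidate change and compute the resulting root:
Candidate A: set leaf[2] = 31 -> leaves = [83, 56, 31, 31, 36, 98]
  L0: [83, 56, 31, 31, 36, 98]
  L1: h(83,56)=(83*31+56)%997=635 h(31,31)=(31*31+31)%997=992 h(36,98)=(36*31+98)%997=217 -> [635, 992, 217]
  L2: h(635,992)=(635*31+992)%997=737 h(217,217)=(217*31+217)%997=962 -> [737, 962]
  L3: h(737,962)=(737*31+962)%997=878 -> [878]
  root = 878 != target 120
Candidate B: set leaf[1] = 41 -> leaves = [83, 41, 49, 31, 36, 98]
  L0: [83, 41, 49, 31, 36, 98]
  L1: h(83,41)=(83*31+41)%997=620 h(49,31)=(49*31+31)%997=553 h(36,98)=(36*31+98)%997=217 -> [620, 553, 217]
  L2: h(620,553)=(620*31+553)%997=830 h(217,217)=(217*31+217)%997=962 -> [830, 962]
  L3: h(830,962)=(830*31+962)%997=770 -> [770]
  root = 770 != target 120
Candidate C: set leaf[1] = 59 -> leaves = [83, 59, 49, 31, 36, 98]
  L0: [83, 59, 49, 31, 36, 98]
  L1: h(83,59)=(83*31+59)%997=638 h(49,31)=(49*31+31)%997=553 h(36,98)=(36*31+98)%997=217 -> [638, 553, 217]
  L2: h(638,553)=(638*31+553)%997=391 h(217,217)=(217*31+217)%997=962 -> [391, 962]
  L3: h(391,962)=(391*31+962)%997=122 -> [122]
  root = 122 != target 120
Candidate D: set leaf[4] = 58 -> leaves = [83, 56, 49, 31, 58, 98]
  L0: [83, 56, 49, 31, 58, 98]
  L1: h(83,56)=(83*31+56)%997=635 h(49,31)=(49*31+31)%997=553 h(58,98)=(58*31+98)%997=899 -> [635, 553, 899]
  L2: h(635,553)=(635*31+553)%997=298 h(899,899)=(899*31+899)%997=852 -> [298, 852]
  L3: h(298,852)=(298*31+852)%997=120 -> [120]
  root = 120 == target 120  ** MATCH **
Candidate D produces the target root.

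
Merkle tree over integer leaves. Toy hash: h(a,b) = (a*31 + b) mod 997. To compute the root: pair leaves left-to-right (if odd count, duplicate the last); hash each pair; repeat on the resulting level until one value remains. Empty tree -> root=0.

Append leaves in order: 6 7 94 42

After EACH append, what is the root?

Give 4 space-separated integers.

After append 6 (leaves=[6]):
  L0: [6]
  root=6
After append 7 (leaves=[6, 7]):
  L0: [6, 7]
  L1: h(6,7)=(6*31+7)%997=193 -> [193]
  root=193
After append 94 (leaves=[6, 7, 94]):
  L0: [6, 7, 94]
  L1: h(6,7)=(6*31+7)%997=193 h(94,94)=(94*31+94)%997=17 -> [193, 17]
  L2: h(193,17)=(193*31+17)%997=18 -> [18]
  root=18
After append 42 (leaves=[6, 7, 94, 42]):
  L0: [6, 7, 94, 42]
  L1: h(6,7)=(6*31+7)%997=193 h(94,42)=(94*31+42)%997=962 -> [193, 962]
  L2: h(193,962)=(193*31+962)%997=963 -> [963]
  root=963

Answer: 6 193 18 963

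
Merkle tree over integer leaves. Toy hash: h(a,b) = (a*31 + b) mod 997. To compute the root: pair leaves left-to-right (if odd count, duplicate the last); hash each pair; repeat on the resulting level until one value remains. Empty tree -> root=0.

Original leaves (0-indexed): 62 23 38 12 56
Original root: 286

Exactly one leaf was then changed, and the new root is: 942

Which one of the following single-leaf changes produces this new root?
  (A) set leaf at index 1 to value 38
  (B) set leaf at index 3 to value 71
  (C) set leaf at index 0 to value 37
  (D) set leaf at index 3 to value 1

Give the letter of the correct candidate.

Original leaves: [62, 23, 38, 12, 56]
Target new root: 942
Try each candidate change and compute the resulting root:
Candidate A: set leaf[1] = 38 -> leaves = [62, 38, 38, 12, 56]
  L0: [62, 38, 38, 12, 56]
  L1: h(62,38)=(62*31+38)%997=963 h(38,12)=(38*31+12)%997=193 h(56,56)=(56*31+56)%997=795 -> [963, 193, 795]
  L2: h(963,193)=(963*31+193)%997=136 h(795,795)=(795*31+795)%997=515 -> [136, 515]
  L3: h(136,515)=(136*31+515)%997=743 -> [743]
  root = 743 != target 942
Candidate B: set leaf[3] = 71 -> leaves = [62, 23, 38, 71, 56]
  L0: [62, 23, 38, 71, 56]
  L1: h(62,23)=(62*31+23)%997=948 h(38,71)=(38*31+71)%997=252 h(56,56)=(56*31+56)%997=795 -> [948, 252, 795]
  L2: h(948,252)=(948*31+252)%997=727 h(795,795)=(795*31+795)%997=515 -> [727, 515]
  L3: h(727,515)=(727*31+515)%997=121 -> [121]
  root = 121 != target 942
Candidate C: set leaf[0] = 37 -> leaves = [37, 23, 38, 12, 56]
  L0: [37, 23, 38, 12, 56]
  L1: h(37,23)=(37*31+23)%997=173 h(38,12)=(38*31+12)%997=193 h(56,56)=(56*31+56)%997=795 -> [173, 193, 795]
  L2: h(173,193)=(173*31+193)%997=571 h(795,795)=(795*31+795)%997=515 -> [571, 515]
  L3: h(571,515)=(571*31+515)%997=270 -> [270]
  root = 270 != target 942
Candidate D: set leaf[3] = 1 -> leaves = [62, 23, 38, 1, 56]
  L0: [62, 23, 38, 1, 56]
  L1: h(62,23)=(62*31+23)%997=948 h(38,1)=(38*31+1)%997=182 h(56,56)=(56*31+56)%997=795 -> [948, 182, 795]
  L2: h(948,182)=(948*31+182)%997=657 h(795,795)=(795*31+795)%997=515 -> [657, 515]
  L3: h(657,515)=(657*31+515)%997=942 -> [942]
  root = 942 == target 942  ** MATCH **
Candidate D produces the target root.

Answer: D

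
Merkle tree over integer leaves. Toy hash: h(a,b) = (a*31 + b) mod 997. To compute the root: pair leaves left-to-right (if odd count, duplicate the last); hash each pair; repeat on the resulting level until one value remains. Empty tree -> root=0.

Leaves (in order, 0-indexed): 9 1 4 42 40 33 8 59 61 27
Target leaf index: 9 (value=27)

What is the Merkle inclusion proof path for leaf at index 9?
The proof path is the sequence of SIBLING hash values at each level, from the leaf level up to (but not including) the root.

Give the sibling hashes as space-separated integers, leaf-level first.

Answer: 61 921 559 938

Derivation:
L0 (leaves): [9, 1, 4, 42, 40, 33, 8, 59, 61, 27], target index=9
L1: h(9,1)=(9*31+1)%997=280 [pair 0] h(4,42)=(4*31+42)%997=166 [pair 1] h(40,33)=(40*31+33)%997=276 [pair 2] h(8,59)=(8*31+59)%997=307 [pair 3] h(61,27)=(61*31+27)%997=921 [pair 4] -> [280, 166, 276, 307, 921]
  Sibling for proof at L0: 61
L2: h(280,166)=(280*31+166)%997=870 [pair 0] h(276,307)=(276*31+307)%997=887 [pair 1] h(921,921)=(921*31+921)%997=559 [pair 2] -> [870, 887, 559]
  Sibling for proof at L1: 921
L3: h(870,887)=(870*31+887)%997=938 [pair 0] h(559,559)=(559*31+559)%997=939 [pair 1] -> [938, 939]
  Sibling for proof at L2: 559
L4: h(938,939)=(938*31+939)%997=107 [pair 0] -> [107]
  Sibling for proof at L3: 938
Root: 107
Proof path (sibling hashes from leaf to root): [61, 921, 559, 938]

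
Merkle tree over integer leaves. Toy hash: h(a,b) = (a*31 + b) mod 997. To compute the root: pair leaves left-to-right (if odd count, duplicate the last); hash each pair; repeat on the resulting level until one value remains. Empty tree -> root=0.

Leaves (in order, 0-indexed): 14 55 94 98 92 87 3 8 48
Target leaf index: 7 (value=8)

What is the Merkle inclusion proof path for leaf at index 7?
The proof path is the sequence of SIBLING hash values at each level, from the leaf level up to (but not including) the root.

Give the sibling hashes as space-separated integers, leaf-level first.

Answer: 3 945 225 595

Derivation:
L0 (leaves): [14, 55, 94, 98, 92, 87, 3, 8, 48], target index=7
L1: h(14,55)=(14*31+55)%997=489 [pair 0] h(94,98)=(94*31+98)%997=21 [pair 1] h(92,87)=(92*31+87)%997=945 [pair 2] h(3,8)=(3*31+8)%997=101 [pair 3] h(48,48)=(48*31+48)%997=539 [pair 4] -> [489, 21, 945, 101, 539]
  Sibling for proof at L0: 3
L2: h(489,21)=(489*31+21)%997=225 [pair 0] h(945,101)=(945*31+101)%997=483 [pair 1] h(539,539)=(539*31+539)%997=299 [pair 2] -> [225, 483, 299]
  Sibling for proof at L1: 945
L3: h(225,483)=(225*31+483)%997=479 [pair 0] h(299,299)=(299*31+299)%997=595 [pair 1] -> [479, 595]
  Sibling for proof at L2: 225
L4: h(479,595)=(479*31+595)%997=489 [pair 0] -> [489]
  Sibling for proof at L3: 595
Root: 489
Proof path (sibling hashes from leaf to root): [3, 945, 225, 595]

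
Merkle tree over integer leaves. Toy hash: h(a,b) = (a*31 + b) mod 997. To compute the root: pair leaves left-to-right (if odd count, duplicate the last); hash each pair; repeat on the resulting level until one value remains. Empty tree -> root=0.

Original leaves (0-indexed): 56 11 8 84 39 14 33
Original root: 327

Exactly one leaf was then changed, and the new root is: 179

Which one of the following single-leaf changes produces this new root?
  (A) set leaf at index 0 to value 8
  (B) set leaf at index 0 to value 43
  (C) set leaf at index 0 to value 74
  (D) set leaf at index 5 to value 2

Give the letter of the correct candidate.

Original leaves: [56, 11, 8, 84, 39, 14, 33]
Target new root: 179
Try each candidate change and compute the resulting root:
Candidate A: set leaf[0] = 8 -> leaves = [8, 11, 8, 84, 39, 14, 33]
  L0: [8, 11, 8, 84, 39, 14, 33]
  L1: h(8,11)=(8*31+11)%997=259 h(8,84)=(8*31+84)%997=332 h(39,14)=(39*31+14)%997=226 h(33,33)=(33*31+33)%997=59 -> [259, 332, 226, 59]
  L2: h(259,332)=(259*31+332)%997=385 h(226,59)=(226*31+59)%997=86 -> [385, 86]
  L3: h(385,86)=(385*31+86)%997=57 -> [57]
  root = 57 != target 179
Candidate B: set leaf[0] = 43 -> leaves = [43, 11, 8, 84, 39, 14, 33]
  L0: [43, 11, 8, 84, 39, 14, 33]
  L1: h(43,11)=(43*31+11)%997=347 h(8,84)=(8*31+84)%997=332 h(39,14)=(39*31+14)%997=226 h(33,33)=(33*31+33)%997=59 -> [347, 332, 226, 59]
  L2: h(347,332)=(347*31+332)%997=122 h(226,59)=(226*31+59)%997=86 -> [122, 86]
  L3: h(122,86)=(122*31+86)%997=877 -> [877]
  root = 877 != target 179
Candidate C: set leaf[0] = 74 -> leaves = [74, 11, 8, 84, 39, 14, 33]
  L0: [74, 11, 8, 84, 39, 14, 33]
  L1: h(74,11)=(74*31+11)%997=311 h(8,84)=(8*31+84)%997=332 h(39,14)=(39*31+14)%997=226 h(33,33)=(33*31+33)%997=59 -> [311, 332, 226, 59]
  L2: h(311,332)=(311*31+332)%997=3 h(226,59)=(226*31+59)%997=86 -> [3, 86]
  L3: h(3,86)=(3*31+86)%997=179 -> [179]
  root = 179 == target 179  ** MATCH **
Candidate D: set leaf[5] = 2 -> leaves = [56, 11, 8, 84, 39, 2, 33]
  L0: [56, 11, 8, 84, 39, 2, 33]
  L1: h(56,11)=(56*31+11)%997=750 h(8,84)=(8*31+84)%997=332 h(39,2)=(39*31+2)%997=214 h(33,33)=(33*31+33)%997=59 -> [750, 332, 214, 59]
  L2: h(750,332)=(750*31+332)%997=651 h(214,59)=(214*31+59)%997=711 -> [651, 711]
  L3: h(651,711)=(651*31+711)%997=952 -> [952]
  root = 952 != target 179
Candidate C produces the target root.

Answer: C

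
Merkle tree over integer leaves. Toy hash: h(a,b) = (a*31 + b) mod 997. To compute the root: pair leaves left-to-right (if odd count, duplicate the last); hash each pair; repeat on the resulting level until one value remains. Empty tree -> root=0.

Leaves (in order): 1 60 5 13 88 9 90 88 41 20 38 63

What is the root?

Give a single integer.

Answer: 87

Derivation:
L0: [1, 60, 5, 13, 88, 9, 90, 88, 41, 20, 38, 63]
L1: h(1,60)=(1*31+60)%997=91 h(5,13)=(5*31+13)%997=168 h(88,9)=(88*31+9)%997=743 h(90,88)=(90*31+88)%997=884 h(41,20)=(41*31+20)%997=294 h(38,63)=(38*31+63)%997=244 -> [91, 168, 743, 884, 294, 244]
L2: h(91,168)=(91*31+168)%997=995 h(743,884)=(743*31+884)%997=986 h(294,244)=(294*31+244)%997=385 -> [995, 986, 385]
L3: h(995,986)=(995*31+986)%997=924 h(385,385)=(385*31+385)%997=356 -> [924, 356]
L4: h(924,356)=(924*31+356)%997=87 -> [87]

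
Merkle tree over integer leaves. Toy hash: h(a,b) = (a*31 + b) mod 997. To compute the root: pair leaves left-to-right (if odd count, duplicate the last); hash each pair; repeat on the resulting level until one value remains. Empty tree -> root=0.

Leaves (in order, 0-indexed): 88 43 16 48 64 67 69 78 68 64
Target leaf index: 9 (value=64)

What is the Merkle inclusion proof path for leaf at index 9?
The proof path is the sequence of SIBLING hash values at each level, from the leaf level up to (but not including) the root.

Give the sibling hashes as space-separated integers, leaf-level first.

L0 (leaves): [88, 43, 16, 48, 64, 67, 69, 78, 68, 64], target index=9
L1: h(88,43)=(88*31+43)%997=777 [pair 0] h(16,48)=(16*31+48)%997=544 [pair 1] h(64,67)=(64*31+67)%997=57 [pair 2] h(69,78)=(69*31+78)%997=223 [pair 3] h(68,64)=(68*31+64)%997=178 [pair 4] -> [777, 544, 57, 223, 178]
  Sibling for proof at L0: 68
L2: h(777,544)=(777*31+544)%997=703 [pair 0] h(57,223)=(57*31+223)%997=993 [pair 1] h(178,178)=(178*31+178)%997=711 [pair 2] -> [703, 993, 711]
  Sibling for proof at L1: 178
L3: h(703,993)=(703*31+993)%997=852 [pair 0] h(711,711)=(711*31+711)%997=818 [pair 1] -> [852, 818]
  Sibling for proof at L2: 711
L4: h(852,818)=(852*31+818)%997=311 [pair 0] -> [311]
  Sibling for proof at L3: 852
Root: 311
Proof path (sibling hashes from leaf to root): [68, 178, 711, 852]

Answer: 68 178 711 852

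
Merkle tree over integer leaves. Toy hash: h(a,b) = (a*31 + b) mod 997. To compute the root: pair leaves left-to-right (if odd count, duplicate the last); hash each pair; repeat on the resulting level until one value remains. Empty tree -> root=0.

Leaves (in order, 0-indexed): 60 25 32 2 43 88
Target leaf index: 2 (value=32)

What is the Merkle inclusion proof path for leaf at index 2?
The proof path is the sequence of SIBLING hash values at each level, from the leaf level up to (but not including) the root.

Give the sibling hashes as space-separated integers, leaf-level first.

L0 (leaves): [60, 25, 32, 2, 43, 88], target index=2
L1: h(60,25)=(60*31+25)%997=888 [pair 0] h(32,2)=(32*31+2)%997=994 [pair 1] h(43,88)=(43*31+88)%997=424 [pair 2] -> [888, 994, 424]
  Sibling for proof at L0: 2
L2: h(888,994)=(888*31+994)%997=606 [pair 0] h(424,424)=(424*31+424)%997=607 [pair 1] -> [606, 607]
  Sibling for proof at L1: 888
L3: h(606,607)=(606*31+607)%997=450 [pair 0] -> [450]
  Sibling for proof at L2: 607
Root: 450
Proof path (sibling hashes from leaf to root): [2, 888, 607]

Answer: 2 888 607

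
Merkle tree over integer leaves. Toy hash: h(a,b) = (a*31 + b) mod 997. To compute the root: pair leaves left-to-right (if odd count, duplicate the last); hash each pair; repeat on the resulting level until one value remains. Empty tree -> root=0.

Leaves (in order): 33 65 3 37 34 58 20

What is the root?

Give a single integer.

Answer: 971

Derivation:
L0: [33, 65, 3, 37, 34, 58, 20]
L1: h(33,65)=(33*31+65)%997=91 h(3,37)=(3*31+37)%997=130 h(34,58)=(34*31+58)%997=115 h(20,20)=(20*31+20)%997=640 -> [91, 130, 115, 640]
L2: h(91,130)=(91*31+130)%997=957 h(115,640)=(115*31+640)%997=217 -> [957, 217]
L3: h(957,217)=(957*31+217)%997=971 -> [971]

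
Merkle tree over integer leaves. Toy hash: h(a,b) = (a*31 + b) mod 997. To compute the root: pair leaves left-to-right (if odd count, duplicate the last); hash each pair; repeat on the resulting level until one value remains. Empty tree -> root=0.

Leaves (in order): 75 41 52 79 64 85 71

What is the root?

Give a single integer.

Answer: 755

Derivation:
L0: [75, 41, 52, 79, 64, 85, 71]
L1: h(75,41)=(75*31+41)%997=372 h(52,79)=(52*31+79)%997=694 h(64,85)=(64*31+85)%997=75 h(71,71)=(71*31+71)%997=278 -> [372, 694, 75, 278]
L2: h(372,694)=(372*31+694)%997=262 h(75,278)=(75*31+278)%997=609 -> [262, 609]
L3: h(262,609)=(262*31+609)%997=755 -> [755]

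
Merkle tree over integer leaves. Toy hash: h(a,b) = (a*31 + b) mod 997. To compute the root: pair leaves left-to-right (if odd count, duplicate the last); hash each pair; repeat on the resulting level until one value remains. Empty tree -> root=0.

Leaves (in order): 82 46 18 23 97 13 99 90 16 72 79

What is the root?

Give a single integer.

Answer: 588

Derivation:
L0: [82, 46, 18, 23, 97, 13, 99, 90, 16, 72, 79]
L1: h(82,46)=(82*31+46)%997=594 h(18,23)=(18*31+23)%997=581 h(97,13)=(97*31+13)%997=29 h(99,90)=(99*31+90)%997=168 h(16,72)=(16*31+72)%997=568 h(79,79)=(79*31+79)%997=534 -> [594, 581, 29, 168, 568, 534]
L2: h(594,581)=(594*31+581)%997=52 h(29,168)=(29*31+168)%997=70 h(568,534)=(568*31+534)%997=196 -> [52, 70, 196]
L3: h(52,70)=(52*31+70)%997=685 h(196,196)=(196*31+196)%997=290 -> [685, 290]
L4: h(685,290)=(685*31+290)%997=588 -> [588]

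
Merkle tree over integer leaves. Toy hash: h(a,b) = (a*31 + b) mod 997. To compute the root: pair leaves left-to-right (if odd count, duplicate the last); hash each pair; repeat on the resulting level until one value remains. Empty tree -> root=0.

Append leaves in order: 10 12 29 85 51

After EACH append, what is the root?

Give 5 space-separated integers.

Answer: 10 322 940 996 349

Derivation:
After append 10 (leaves=[10]):
  L0: [10]
  root=10
After append 12 (leaves=[10, 12]):
  L0: [10, 12]
  L1: h(10,12)=(10*31+12)%997=322 -> [322]
  root=322
After append 29 (leaves=[10, 12, 29]):
  L0: [10, 12, 29]
  L1: h(10,12)=(10*31+12)%997=322 h(29,29)=(29*31+29)%997=928 -> [322, 928]
  L2: h(322,928)=(322*31+928)%997=940 -> [940]
  root=940
After append 85 (leaves=[10, 12, 29, 85]):
  L0: [10, 12, 29, 85]
  L1: h(10,12)=(10*31+12)%997=322 h(29,85)=(29*31+85)%997=984 -> [322, 984]
  L2: h(322,984)=(322*31+984)%997=996 -> [996]
  root=996
After append 51 (leaves=[10, 12, 29, 85, 51]):
  L0: [10, 12, 29, 85, 51]
  L1: h(10,12)=(10*31+12)%997=322 h(29,85)=(29*31+85)%997=984 h(51,51)=(51*31+51)%997=635 -> [322, 984, 635]
  L2: h(322,984)=(322*31+984)%997=996 h(635,635)=(635*31+635)%997=380 -> [996, 380]
  L3: h(996,380)=(996*31+380)%997=349 -> [349]
  root=349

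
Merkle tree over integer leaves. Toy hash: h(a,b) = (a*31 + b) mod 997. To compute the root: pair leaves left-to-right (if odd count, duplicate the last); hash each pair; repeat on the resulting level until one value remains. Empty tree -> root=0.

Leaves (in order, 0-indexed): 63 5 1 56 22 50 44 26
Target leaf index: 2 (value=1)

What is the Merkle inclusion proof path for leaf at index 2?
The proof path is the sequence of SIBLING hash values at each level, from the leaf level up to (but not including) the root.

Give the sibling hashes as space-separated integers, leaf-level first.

Answer: 56 961 154

Derivation:
L0 (leaves): [63, 5, 1, 56, 22, 50, 44, 26], target index=2
L1: h(63,5)=(63*31+5)%997=961 [pair 0] h(1,56)=(1*31+56)%997=87 [pair 1] h(22,50)=(22*31+50)%997=732 [pair 2] h(44,26)=(44*31+26)%997=393 [pair 3] -> [961, 87, 732, 393]
  Sibling for proof at L0: 56
L2: h(961,87)=(961*31+87)%997=965 [pair 0] h(732,393)=(732*31+393)%997=154 [pair 1] -> [965, 154]
  Sibling for proof at L1: 961
L3: h(965,154)=(965*31+154)%997=159 [pair 0] -> [159]
  Sibling for proof at L2: 154
Root: 159
Proof path (sibling hashes from leaf to root): [56, 961, 154]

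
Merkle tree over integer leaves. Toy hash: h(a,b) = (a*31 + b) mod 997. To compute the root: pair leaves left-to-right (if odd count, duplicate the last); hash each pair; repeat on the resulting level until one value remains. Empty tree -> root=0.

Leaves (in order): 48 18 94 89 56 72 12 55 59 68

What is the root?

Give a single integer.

L0: [48, 18, 94, 89, 56, 72, 12, 55, 59, 68]
L1: h(48,18)=(48*31+18)%997=509 h(94,89)=(94*31+89)%997=12 h(56,72)=(56*31+72)%997=811 h(12,55)=(12*31+55)%997=427 h(59,68)=(59*31+68)%997=900 -> [509, 12, 811, 427, 900]
L2: h(509,12)=(509*31+12)%997=836 h(811,427)=(811*31+427)%997=643 h(900,900)=(900*31+900)%997=884 -> [836, 643, 884]
L3: h(836,643)=(836*31+643)%997=637 h(884,884)=(884*31+884)%997=372 -> [637, 372]
L4: h(637,372)=(637*31+372)%997=179 -> [179]

Answer: 179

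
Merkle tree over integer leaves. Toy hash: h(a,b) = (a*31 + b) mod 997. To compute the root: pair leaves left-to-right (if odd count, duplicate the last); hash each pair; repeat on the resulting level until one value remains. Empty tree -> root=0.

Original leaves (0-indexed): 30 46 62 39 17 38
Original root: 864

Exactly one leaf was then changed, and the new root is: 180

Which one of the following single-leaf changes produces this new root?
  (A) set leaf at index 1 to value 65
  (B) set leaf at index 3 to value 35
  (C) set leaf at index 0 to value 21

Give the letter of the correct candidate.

Original leaves: [30, 46, 62, 39, 17, 38]
Target new root: 180
Try each candidate change and compute the resulting root:
Candidate A: set leaf[1] = 65 -> leaves = [30, 65, 62, 39, 17, 38]
  L0: [30, 65, 62, 39, 17, 38]
  L1: h(30,65)=(30*31+65)%997=995 h(62,39)=(62*31+39)%997=964 h(17,38)=(17*31+38)%997=565 -> [995, 964, 565]
  L2: h(995,964)=(995*31+964)%997=902 h(565,565)=(565*31+565)%997=134 -> [902, 134]
  L3: h(902,134)=(902*31+134)%997=180 -> [180]
  root = 180 == target 180  ** MATCH **
Candidate B: set leaf[3] = 35 -> leaves = [30, 46, 62, 35, 17, 38]
  L0: [30, 46, 62, 35, 17, 38]
  L1: h(30,46)=(30*31+46)%997=976 h(62,35)=(62*31+35)%997=960 h(17,38)=(17*31+38)%997=565 -> [976, 960, 565]
  L2: h(976,960)=(976*31+960)%997=309 h(565,565)=(565*31+565)%997=134 -> [309, 134]
  L3: h(309,134)=(309*31+134)%997=740 -> [740]
  root = 740 != target 180
Candidate C: set leaf[0] = 21 -> leaves = [21, 46, 62, 39, 17, 38]
  L0: [21, 46, 62, 39, 17, 38]
  L1: h(21,46)=(21*31+46)%997=697 h(62,39)=(62*31+39)%997=964 h(17,38)=(17*31+38)%997=565 -> [697, 964, 565]
  L2: h(697,964)=(697*31+964)%997=637 h(565,565)=(565*31+565)%997=134 -> [637, 134]
  L3: h(637,134)=(637*31+134)%997=938 -> [938]
  root = 938 != target 180
Candidate A produces the target root.

Answer: A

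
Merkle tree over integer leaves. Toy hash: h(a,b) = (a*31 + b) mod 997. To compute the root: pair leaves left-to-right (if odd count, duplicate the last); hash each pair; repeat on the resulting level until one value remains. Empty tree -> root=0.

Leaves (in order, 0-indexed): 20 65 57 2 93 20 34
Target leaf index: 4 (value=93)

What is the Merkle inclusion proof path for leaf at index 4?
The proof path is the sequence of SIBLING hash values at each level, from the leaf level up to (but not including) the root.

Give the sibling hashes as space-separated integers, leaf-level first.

Answer: 20 91 73

Derivation:
L0 (leaves): [20, 65, 57, 2, 93, 20, 34], target index=4
L1: h(20,65)=(20*31+65)%997=685 [pair 0] h(57,2)=(57*31+2)%997=772 [pair 1] h(93,20)=(93*31+20)%997=909 [pair 2] h(34,34)=(34*31+34)%997=91 [pair 3] -> [685, 772, 909, 91]
  Sibling for proof at L0: 20
L2: h(685,772)=(685*31+772)%997=73 [pair 0] h(909,91)=(909*31+91)%997=354 [pair 1] -> [73, 354]
  Sibling for proof at L1: 91
L3: h(73,354)=(73*31+354)%997=623 [pair 0] -> [623]
  Sibling for proof at L2: 73
Root: 623
Proof path (sibling hashes from leaf to root): [20, 91, 73]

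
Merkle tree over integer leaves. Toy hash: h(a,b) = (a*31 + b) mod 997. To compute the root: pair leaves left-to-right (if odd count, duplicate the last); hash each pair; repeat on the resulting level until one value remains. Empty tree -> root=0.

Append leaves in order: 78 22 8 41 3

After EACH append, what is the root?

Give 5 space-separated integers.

Answer: 78 446 124 157 960

Derivation:
After append 78 (leaves=[78]):
  L0: [78]
  root=78
After append 22 (leaves=[78, 22]):
  L0: [78, 22]
  L1: h(78,22)=(78*31+22)%997=446 -> [446]
  root=446
After append 8 (leaves=[78, 22, 8]):
  L0: [78, 22, 8]
  L1: h(78,22)=(78*31+22)%997=446 h(8,8)=(8*31+8)%997=256 -> [446, 256]
  L2: h(446,256)=(446*31+256)%997=124 -> [124]
  root=124
After append 41 (leaves=[78, 22, 8, 41]):
  L0: [78, 22, 8, 41]
  L1: h(78,22)=(78*31+22)%997=446 h(8,41)=(8*31+41)%997=289 -> [446, 289]
  L2: h(446,289)=(446*31+289)%997=157 -> [157]
  root=157
After append 3 (leaves=[78, 22, 8, 41, 3]):
  L0: [78, 22, 8, 41, 3]
  L1: h(78,22)=(78*31+22)%997=446 h(8,41)=(8*31+41)%997=289 h(3,3)=(3*31+3)%997=96 -> [446, 289, 96]
  L2: h(446,289)=(446*31+289)%997=157 h(96,96)=(96*31+96)%997=81 -> [157, 81]
  L3: h(157,81)=(157*31+81)%997=960 -> [960]
  root=960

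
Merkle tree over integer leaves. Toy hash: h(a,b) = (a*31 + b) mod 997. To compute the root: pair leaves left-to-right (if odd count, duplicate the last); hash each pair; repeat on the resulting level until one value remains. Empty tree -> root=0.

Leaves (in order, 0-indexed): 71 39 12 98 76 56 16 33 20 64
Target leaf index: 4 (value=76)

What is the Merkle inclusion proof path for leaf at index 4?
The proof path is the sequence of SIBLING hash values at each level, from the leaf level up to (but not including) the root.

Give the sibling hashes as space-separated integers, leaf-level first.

L0 (leaves): [71, 39, 12, 98, 76, 56, 16, 33, 20, 64], target index=4
L1: h(71,39)=(71*31+39)%997=246 [pair 0] h(12,98)=(12*31+98)%997=470 [pair 1] h(76,56)=(76*31+56)%997=418 [pair 2] h(16,33)=(16*31+33)%997=529 [pair 3] h(20,64)=(20*31+64)%997=684 [pair 4] -> [246, 470, 418, 529, 684]
  Sibling for proof at L0: 56
L2: h(246,470)=(246*31+470)%997=120 [pair 0] h(418,529)=(418*31+529)%997=526 [pair 1] h(684,684)=(684*31+684)%997=951 [pair 2] -> [120, 526, 951]
  Sibling for proof at L1: 529
L3: h(120,526)=(120*31+526)%997=258 [pair 0] h(951,951)=(951*31+951)%997=522 [pair 1] -> [258, 522]
  Sibling for proof at L2: 120
L4: h(258,522)=(258*31+522)%997=544 [pair 0] -> [544]
  Sibling for proof at L3: 522
Root: 544
Proof path (sibling hashes from leaf to root): [56, 529, 120, 522]

Answer: 56 529 120 522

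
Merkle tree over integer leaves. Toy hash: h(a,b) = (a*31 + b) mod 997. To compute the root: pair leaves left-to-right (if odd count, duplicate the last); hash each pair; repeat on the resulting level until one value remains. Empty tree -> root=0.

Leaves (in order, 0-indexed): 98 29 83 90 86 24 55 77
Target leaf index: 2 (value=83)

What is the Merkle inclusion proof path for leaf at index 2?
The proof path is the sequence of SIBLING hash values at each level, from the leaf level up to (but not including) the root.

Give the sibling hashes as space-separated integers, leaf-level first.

Answer: 90 76 427

Derivation:
L0 (leaves): [98, 29, 83, 90, 86, 24, 55, 77], target index=2
L1: h(98,29)=(98*31+29)%997=76 [pair 0] h(83,90)=(83*31+90)%997=669 [pair 1] h(86,24)=(86*31+24)%997=696 [pair 2] h(55,77)=(55*31+77)%997=785 [pair 3] -> [76, 669, 696, 785]
  Sibling for proof at L0: 90
L2: h(76,669)=(76*31+669)%997=34 [pair 0] h(696,785)=(696*31+785)%997=427 [pair 1] -> [34, 427]
  Sibling for proof at L1: 76
L3: h(34,427)=(34*31+427)%997=484 [pair 0] -> [484]
  Sibling for proof at L2: 427
Root: 484
Proof path (sibling hashes from leaf to root): [90, 76, 427]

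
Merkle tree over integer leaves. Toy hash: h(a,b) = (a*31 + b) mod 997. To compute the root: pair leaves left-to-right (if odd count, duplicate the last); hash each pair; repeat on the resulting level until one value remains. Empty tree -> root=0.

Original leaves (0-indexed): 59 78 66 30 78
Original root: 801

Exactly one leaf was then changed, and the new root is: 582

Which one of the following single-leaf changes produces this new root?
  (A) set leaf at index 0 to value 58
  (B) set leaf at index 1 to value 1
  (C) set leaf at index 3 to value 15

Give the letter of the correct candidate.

Original leaves: [59, 78, 66, 30, 78]
Target new root: 582
Try each candidate change and compute the resulting root:
Candidate A: set leaf[0] = 58 -> leaves = [58, 78, 66, 30, 78]
  L0: [58, 78, 66, 30, 78]
  L1: h(58,78)=(58*31+78)%997=879 h(66,30)=(66*31+30)%997=82 h(78,78)=(78*31+78)%997=502 -> [879, 82, 502]
  L2: h(879,82)=(879*31+82)%997=412 h(502,502)=(502*31+502)%997=112 -> [412, 112]
  L3: h(412,112)=(412*31+112)%997=920 -> [920]
  root = 920 != target 582
Candidate B: set leaf[1] = 1 -> leaves = [59, 1, 66, 30, 78]
  L0: [59, 1, 66, 30, 78]
  L1: h(59,1)=(59*31+1)%997=833 h(66,30)=(66*31+30)%997=82 h(78,78)=(78*31+78)%997=502 -> [833, 82, 502]
  L2: h(833,82)=(833*31+82)%997=980 h(502,502)=(502*31+502)%997=112 -> [980, 112]
  L3: h(980,112)=(980*31+112)%997=582 -> [582]
  root = 582 == target 582  ** MATCH **
Candidate C: set leaf[3] = 15 -> leaves = [59, 78, 66, 15, 78]
  L0: [59, 78, 66, 15, 78]
  L1: h(59,78)=(59*31+78)%997=910 h(66,15)=(66*31+15)%997=67 h(78,78)=(78*31+78)%997=502 -> [910, 67, 502]
  L2: h(910,67)=(910*31+67)%997=361 h(502,502)=(502*31+502)%997=112 -> [361, 112]
  L3: h(361,112)=(361*31+112)%997=336 -> [336]
  root = 336 != target 582
Candidate B produces the target root.

Answer: B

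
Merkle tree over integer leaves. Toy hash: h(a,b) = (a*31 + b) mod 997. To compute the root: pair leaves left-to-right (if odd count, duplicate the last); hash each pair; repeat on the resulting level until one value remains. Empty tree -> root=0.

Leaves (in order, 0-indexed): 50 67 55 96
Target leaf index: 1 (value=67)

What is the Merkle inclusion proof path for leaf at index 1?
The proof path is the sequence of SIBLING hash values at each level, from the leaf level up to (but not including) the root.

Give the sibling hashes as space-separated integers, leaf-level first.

Answer: 50 804

Derivation:
L0 (leaves): [50, 67, 55, 96], target index=1
L1: h(50,67)=(50*31+67)%997=620 [pair 0] h(55,96)=(55*31+96)%997=804 [pair 1] -> [620, 804]
  Sibling for proof at L0: 50
L2: h(620,804)=(620*31+804)%997=84 [pair 0] -> [84]
  Sibling for proof at L1: 804
Root: 84
Proof path (sibling hashes from leaf to root): [50, 804]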